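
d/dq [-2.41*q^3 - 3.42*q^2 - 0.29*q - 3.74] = -7.23*q^2 - 6.84*q - 0.29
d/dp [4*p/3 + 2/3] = 4/3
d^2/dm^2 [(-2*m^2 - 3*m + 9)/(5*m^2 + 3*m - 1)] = 10*(-9*m^3 + 129*m^2 + 72*m + 23)/(125*m^6 + 225*m^5 + 60*m^4 - 63*m^3 - 12*m^2 + 9*m - 1)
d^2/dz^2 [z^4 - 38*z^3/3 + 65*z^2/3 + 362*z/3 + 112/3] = 12*z^2 - 76*z + 130/3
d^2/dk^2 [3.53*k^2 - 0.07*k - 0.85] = 7.06000000000000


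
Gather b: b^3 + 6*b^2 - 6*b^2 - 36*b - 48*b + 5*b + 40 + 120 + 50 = b^3 - 79*b + 210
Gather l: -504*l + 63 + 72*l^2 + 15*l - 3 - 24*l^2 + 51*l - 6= 48*l^2 - 438*l + 54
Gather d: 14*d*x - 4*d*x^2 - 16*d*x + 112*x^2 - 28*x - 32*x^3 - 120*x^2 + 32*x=d*(-4*x^2 - 2*x) - 32*x^3 - 8*x^2 + 4*x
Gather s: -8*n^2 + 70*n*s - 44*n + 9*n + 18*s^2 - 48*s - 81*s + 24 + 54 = -8*n^2 - 35*n + 18*s^2 + s*(70*n - 129) + 78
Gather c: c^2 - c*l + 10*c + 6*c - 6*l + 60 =c^2 + c*(16 - l) - 6*l + 60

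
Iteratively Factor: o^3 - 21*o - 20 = (o - 5)*(o^2 + 5*o + 4) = (o - 5)*(o + 4)*(o + 1)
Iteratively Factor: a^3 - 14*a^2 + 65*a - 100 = (a - 5)*(a^2 - 9*a + 20) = (a - 5)^2*(a - 4)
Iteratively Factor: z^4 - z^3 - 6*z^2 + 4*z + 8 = (z + 2)*(z^3 - 3*z^2 + 4) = (z - 2)*(z + 2)*(z^2 - z - 2) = (z - 2)*(z + 1)*(z + 2)*(z - 2)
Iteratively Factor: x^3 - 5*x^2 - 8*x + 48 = (x + 3)*(x^2 - 8*x + 16) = (x - 4)*(x + 3)*(x - 4)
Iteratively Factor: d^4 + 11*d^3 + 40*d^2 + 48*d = (d + 3)*(d^3 + 8*d^2 + 16*d) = (d + 3)*(d + 4)*(d^2 + 4*d) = d*(d + 3)*(d + 4)*(d + 4)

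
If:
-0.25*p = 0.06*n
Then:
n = -4.16666666666667*p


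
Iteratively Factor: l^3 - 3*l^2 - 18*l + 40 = (l - 5)*(l^2 + 2*l - 8) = (l - 5)*(l + 4)*(l - 2)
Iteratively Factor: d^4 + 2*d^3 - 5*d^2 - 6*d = (d - 2)*(d^3 + 4*d^2 + 3*d) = (d - 2)*(d + 3)*(d^2 + d) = (d - 2)*(d + 1)*(d + 3)*(d)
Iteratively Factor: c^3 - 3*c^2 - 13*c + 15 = (c - 1)*(c^2 - 2*c - 15) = (c - 1)*(c + 3)*(c - 5)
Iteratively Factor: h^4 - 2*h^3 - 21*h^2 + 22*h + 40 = (h - 5)*(h^3 + 3*h^2 - 6*h - 8) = (h - 5)*(h + 1)*(h^2 + 2*h - 8) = (h - 5)*(h - 2)*(h + 1)*(h + 4)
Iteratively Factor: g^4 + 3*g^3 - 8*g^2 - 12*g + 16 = (g - 2)*(g^3 + 5*g^2 + 2*g - 8) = (g - 2)*(g - 1)*(g^2 + 6*g + 8) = (g - 2)*(g - 1)*(g + 2)*(g + 4)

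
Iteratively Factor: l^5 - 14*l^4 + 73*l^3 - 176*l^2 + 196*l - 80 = (l - 1)*(l^4 - 13*l^3 + 60*l^2 - 116*l + 80) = (l - 2)*(l - 1)*(l^3 - 11*l^2 + 38*l - 40) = (l - 4)*(l - 2)*(l - 1)*(l^2 - 7*l + 10) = (l - 5)*(l - 4)*(l - 2)*(l - 1)*(l - 2)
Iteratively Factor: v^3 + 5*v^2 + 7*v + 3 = (v + 1)*(v^2 + 4*v + 3) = (v + 1)*(v + 3)*(v + 1)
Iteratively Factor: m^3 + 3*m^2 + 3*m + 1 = (m + 1)*(m^2 + 2*m + 1) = (m + 1)^2*(m + 1)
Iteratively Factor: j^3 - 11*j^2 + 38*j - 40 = (j - 4)*(j^2 - 7*j + 10) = (j - 4)*(j - 2)*(j - 5)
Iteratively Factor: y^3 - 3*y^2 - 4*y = (y)*(y^2 - 3*y - 4) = y*(y + 1)*(y - 4)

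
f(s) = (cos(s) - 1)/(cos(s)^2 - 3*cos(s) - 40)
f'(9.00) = 0.01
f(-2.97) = 0.06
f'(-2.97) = -0.01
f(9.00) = 0.05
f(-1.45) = 0.02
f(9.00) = 0.05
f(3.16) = 0.06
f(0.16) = 0.00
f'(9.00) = 0.01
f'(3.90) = -0.02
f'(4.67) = -0.03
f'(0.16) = 0.00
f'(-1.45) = -0.03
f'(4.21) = -0.03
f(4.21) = 0.04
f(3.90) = 0.05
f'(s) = (2*sin(s)*cos(s) - 3*sin(s))*(cos(s) - 1)/(cos(s)^2 - 3*cos(s) - 40)^2 - sin(s)/(cos(s)^2 - 3*cos(s) - 40)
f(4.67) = 0.03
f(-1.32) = 0.02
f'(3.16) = -0.00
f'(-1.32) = -0.02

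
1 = 1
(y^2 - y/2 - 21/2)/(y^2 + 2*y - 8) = (2*y^2 - y - 21)/(2*(y^2 + 2*y - 8))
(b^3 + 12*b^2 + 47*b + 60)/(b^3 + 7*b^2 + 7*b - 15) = (b + 4)/(b - 1)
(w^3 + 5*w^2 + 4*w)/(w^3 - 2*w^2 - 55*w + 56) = w*(w^2 + 5*w + 4)/(w^3 - 2*w^2 - 55*w + 56)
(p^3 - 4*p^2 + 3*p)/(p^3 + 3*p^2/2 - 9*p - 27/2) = 2*p*(p - 1)/(2*p^2 + 9*p + 9)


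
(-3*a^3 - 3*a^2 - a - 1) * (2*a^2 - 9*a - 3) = -6*a^5 + 21*a^4 + 34*a^3 + 16*a^2 + 12*a + 3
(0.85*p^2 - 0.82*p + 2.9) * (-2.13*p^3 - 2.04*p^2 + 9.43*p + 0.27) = -1.8105*p^5 + 0.0125999999999997*p^4 + 3.5113*p^3 - 13.4191*p^2 + 27.1256*p + 0.783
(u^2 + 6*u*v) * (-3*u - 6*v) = -3*u^3 - 24*u^2*v - 36*u*v^2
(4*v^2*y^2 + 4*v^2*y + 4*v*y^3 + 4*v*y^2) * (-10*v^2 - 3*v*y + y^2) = -40*v^4*y^2 - 40*v^4*y - 52*v^3*y^3 - 52*v^3*y^2 - 8*v^2*y^4 - 8*v^2*y^3 + 4*v*y^5 + 4*v*y^4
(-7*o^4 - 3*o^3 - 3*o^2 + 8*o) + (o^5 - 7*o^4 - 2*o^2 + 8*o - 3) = o^5 - 14*o^4 - 3*o^3 - 5*o^2 + 16*o - 3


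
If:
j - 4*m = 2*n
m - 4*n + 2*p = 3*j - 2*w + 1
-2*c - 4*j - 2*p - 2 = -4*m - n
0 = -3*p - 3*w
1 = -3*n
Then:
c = w - 73/66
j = 2/11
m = 7/33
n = -1/3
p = -w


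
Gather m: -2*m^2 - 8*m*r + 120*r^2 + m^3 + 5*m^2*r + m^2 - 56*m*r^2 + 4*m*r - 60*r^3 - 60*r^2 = m^3 + m^2*(5*r - 1) + m*(-56*r^2 - 4*r) - 60*r^3 + 60*r^2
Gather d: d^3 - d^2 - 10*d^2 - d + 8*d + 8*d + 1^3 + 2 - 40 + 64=d^3 - 11*d^2 + 15*d + 27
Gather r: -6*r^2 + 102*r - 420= -6*r^2 + 102*r - 420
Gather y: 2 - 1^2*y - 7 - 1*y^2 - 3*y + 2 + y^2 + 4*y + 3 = 0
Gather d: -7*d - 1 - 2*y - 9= -7*d - 2*y - 10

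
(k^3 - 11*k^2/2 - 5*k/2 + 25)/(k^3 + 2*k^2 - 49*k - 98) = (2*k^2 - 15*k + 25)/(2*(k^2 - 49))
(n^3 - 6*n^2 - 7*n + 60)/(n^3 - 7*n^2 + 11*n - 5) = (n^2 - n - 12)/(n^2 - 2*n + 1)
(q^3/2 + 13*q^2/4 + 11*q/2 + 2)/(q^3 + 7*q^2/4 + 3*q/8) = 2*(2*q^3 + 13*q^2 + 22*q + 8)/(q*(8*q^2 + 14*q + 3))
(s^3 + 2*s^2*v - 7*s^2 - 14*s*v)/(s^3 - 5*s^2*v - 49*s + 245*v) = s*(s + 2*v)/(s^2 - 5*s*v + 7*s - 35*v)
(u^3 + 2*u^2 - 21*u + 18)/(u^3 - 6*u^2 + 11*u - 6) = (u + 6)/(u - 2)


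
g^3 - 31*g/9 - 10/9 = (g - 2)*(g + 1/3)*(g + 5/3)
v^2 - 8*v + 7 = (v - 7)*(v - 1)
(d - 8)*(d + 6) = d^2 - 2*d - 48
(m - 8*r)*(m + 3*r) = m^2 - 5*m*r - 24*r^2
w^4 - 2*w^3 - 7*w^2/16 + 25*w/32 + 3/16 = (w - 2)*(w - 3/4)*(w + 1/4)*(w + 1/2)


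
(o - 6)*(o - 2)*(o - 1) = o^3 - 9*o^2 + 20*o - 12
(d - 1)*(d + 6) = d^2 + 5*d - 6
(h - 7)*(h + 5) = h^2 - 2*h - 35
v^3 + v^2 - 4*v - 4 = (v - 2)*(v + 1)*(v + 2)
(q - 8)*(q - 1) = q^2 - 9*q + 8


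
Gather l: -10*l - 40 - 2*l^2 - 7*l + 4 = -2*l^2 - 17*l - 36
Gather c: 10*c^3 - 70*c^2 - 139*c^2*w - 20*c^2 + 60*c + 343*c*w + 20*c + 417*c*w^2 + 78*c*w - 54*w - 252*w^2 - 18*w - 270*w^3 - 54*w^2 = 10*c^3 + c^2*(-139*w - 90) + c*(417*w^2 + 421*w + 80) - 270*w^3 - 306*w^2 - 72*w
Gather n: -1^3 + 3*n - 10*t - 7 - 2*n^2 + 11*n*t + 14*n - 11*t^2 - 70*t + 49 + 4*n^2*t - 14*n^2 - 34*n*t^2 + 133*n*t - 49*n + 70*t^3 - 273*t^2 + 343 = n^2*(4*t - 16) + n*(-34*t^2 + 144*t - 32) + 70*t^3 - 284*t^2 - 80*t + 384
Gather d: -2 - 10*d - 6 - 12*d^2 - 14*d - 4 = -12*d^2 - 24*d - 12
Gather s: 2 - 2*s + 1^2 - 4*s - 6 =-6*s - 3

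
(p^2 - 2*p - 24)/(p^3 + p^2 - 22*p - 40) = (p - 6)/(p^2 - 3*p - 10)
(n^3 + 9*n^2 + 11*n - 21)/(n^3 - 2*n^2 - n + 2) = (n^2 + 10*n + 21)/(n^2 - n - 2)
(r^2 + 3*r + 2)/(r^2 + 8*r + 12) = (r + 1)/(r + 6)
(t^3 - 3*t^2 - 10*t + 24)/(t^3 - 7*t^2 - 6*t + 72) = (t - 2)/(t - 6)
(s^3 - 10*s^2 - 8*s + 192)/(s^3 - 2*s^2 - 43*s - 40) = (s^2 - 2*s - 24)/(s^2 + 6*s + 5)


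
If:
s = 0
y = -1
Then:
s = 0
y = -1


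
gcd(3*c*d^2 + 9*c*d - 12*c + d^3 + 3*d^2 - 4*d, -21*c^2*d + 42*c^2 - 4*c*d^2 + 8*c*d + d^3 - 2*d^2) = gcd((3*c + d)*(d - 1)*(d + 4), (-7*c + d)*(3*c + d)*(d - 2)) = 3*c + d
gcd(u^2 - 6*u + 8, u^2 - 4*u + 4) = u - 2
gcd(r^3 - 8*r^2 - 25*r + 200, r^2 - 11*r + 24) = r - 8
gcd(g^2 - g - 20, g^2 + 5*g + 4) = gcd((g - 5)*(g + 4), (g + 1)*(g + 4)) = g + 4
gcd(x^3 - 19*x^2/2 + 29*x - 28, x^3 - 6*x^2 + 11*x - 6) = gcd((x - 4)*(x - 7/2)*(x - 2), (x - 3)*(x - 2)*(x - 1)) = x - 2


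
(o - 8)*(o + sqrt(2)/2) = o^2 - 8*o + sqrt(2)*o/2 - 4*sqrt(2)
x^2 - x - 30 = (x - 6)*(x + 5)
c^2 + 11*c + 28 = (c + 4)*(c + 7)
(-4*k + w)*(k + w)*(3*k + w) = -12*k^3 - 13*k^2*w + w^3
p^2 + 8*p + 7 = (p + 1)*(p + 7)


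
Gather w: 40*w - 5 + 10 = 40*w + 5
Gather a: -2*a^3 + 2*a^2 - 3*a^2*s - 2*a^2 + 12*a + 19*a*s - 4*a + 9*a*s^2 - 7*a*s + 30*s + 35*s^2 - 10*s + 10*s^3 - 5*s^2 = -2*a^3 - 3*a^2*s + a*(9*s^2 + 12*s + 8) + 10*s^3 + 30*s^2 + 20*s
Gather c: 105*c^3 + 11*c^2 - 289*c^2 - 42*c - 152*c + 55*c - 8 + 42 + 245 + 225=105*c^3 - 278*c^2 - 139*c + 504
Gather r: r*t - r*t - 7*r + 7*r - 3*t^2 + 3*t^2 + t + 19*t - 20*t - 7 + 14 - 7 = 0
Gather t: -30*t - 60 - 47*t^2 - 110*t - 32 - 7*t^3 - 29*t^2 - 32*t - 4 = -7*t^3 - 76*t^2 - 172*t - 96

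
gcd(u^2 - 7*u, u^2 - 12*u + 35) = u - 7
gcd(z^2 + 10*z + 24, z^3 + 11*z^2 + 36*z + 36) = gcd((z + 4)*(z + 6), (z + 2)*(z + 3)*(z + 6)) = z + 6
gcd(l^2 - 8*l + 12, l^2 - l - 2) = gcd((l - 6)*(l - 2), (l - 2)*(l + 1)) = l - 2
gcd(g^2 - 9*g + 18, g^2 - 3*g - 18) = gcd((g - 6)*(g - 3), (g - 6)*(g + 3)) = g - 6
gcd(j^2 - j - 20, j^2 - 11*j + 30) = j - 5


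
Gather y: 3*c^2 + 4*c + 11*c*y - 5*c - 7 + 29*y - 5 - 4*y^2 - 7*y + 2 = 3*c^2 - c - 4*y^2 + y*(11*c + 22) - 10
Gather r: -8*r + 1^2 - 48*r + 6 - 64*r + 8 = 15 - 120*r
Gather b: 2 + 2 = 4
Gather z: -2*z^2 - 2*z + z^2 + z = -z^2 - z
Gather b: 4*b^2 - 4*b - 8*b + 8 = 4*b^2 - 12*b + 8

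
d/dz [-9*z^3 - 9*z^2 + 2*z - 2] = -27*z^2 - 18*z + 2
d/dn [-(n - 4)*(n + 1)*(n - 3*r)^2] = (n - 3*r)*((4 - n)*(n - 3*r) - 2*(n - 4)*(n + 1) - (n + 1)*(n - 3*r))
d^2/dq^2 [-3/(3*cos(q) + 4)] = 9*(3*cos(q)^2 - 4*cos(q) - 6)/(3*cos(q) + 4)^3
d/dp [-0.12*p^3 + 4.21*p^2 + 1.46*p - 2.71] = -0.36*p^2 + 8.42*p + 1.46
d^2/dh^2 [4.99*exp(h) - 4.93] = 4.99*exp(h)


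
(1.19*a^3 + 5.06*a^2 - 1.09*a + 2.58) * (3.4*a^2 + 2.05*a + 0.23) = 4.046*a^5 + 19.6435*a^4 + 6.9407*a^3 + 7.7013*a^2 + 5.0383*a + 0.5934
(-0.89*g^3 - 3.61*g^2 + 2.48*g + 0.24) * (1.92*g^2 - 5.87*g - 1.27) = -1.7088*g^5 - 1.7069*g^4 + 27.0826*g^3 - 9.5121*g^2 - 4.5584*g - 0.3048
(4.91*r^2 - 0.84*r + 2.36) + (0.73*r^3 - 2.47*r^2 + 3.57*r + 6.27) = 0.73*r^3 + 2.44*r^2 + 2.73*r + 8.63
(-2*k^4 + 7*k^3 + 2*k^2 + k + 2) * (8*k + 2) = -16*k^5 + 52*k^4 + 30*k^3 + 12*k^2 + 18*k + 4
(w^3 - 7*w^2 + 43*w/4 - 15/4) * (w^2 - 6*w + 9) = w^5 - 13*w^4 + 247*w^3/4 - 525*w^2/4 + 477*w/4 - 135/4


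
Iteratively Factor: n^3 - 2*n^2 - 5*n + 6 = (n - 3)*(n^2 + n - 2) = (n - 3)*(n + 2)*(n - 1)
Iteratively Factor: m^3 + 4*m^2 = (m + 4)*(m^2) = m*(m + 4)*(m)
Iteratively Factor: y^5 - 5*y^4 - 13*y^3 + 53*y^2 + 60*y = (y - 4)*(y^4 - y^3 - 17*y^2 - 15*y) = (y - 5)*(y - 4)*(y^3 + 4*y^2 + 3*y) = (y - 5)*(y - 4)*(y + 3)*(y^2 + y) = (y - 5)*(y - 4)*(y + 1)*(y + 3)*(y)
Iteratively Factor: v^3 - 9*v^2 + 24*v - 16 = (v - 4)*(v^2 - 5*v + 4) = (v - 4)^2*(v - 1)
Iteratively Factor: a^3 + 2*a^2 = (a)*(a^2 + 2*a) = a^2*(a + 2)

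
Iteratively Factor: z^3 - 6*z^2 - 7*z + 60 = (z + 3)*(z^2 - 9*z + 20) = (z - 4)*(z + 3)*(z - 5)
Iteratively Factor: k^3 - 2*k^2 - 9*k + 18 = (k + 3)*(k^2 - 5*k + 6) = (k - 2)*(k + 3)*(k - 3)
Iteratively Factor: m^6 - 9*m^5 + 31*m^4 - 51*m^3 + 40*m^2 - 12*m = (m - 2)*(m^5 - 7*m^4 + 17*m^3 - 17*m^2 + 6*m) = m*(m - 2)*(m^4 - 7*m^3 + 17*m^2 - 17*m + 6) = m*(m - 2)*(m - 1)*(m^3 - 6*m^2 + 11*m - 6) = m*(m - 3)*(m - 2)*(m - 1)*(m^2 - 3*m + 2) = m*(m - 3)*(m - 2)^2*(m - 1)*(m - 1)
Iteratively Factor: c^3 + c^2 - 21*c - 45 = (c + 3)*(c^2 - 2*c - 15) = (c + 3)^2*(c - 5)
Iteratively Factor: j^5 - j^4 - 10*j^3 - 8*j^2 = (j + 2)*(j^4 - 3*j^3 - 4*j^2) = j*(j + 2)*(j^3 - 3*j^2 - 4*j) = j*(j + 1)*(j + 2)*(j^2 - 4*j) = j*(j - 4)*(j + 1)*(j + 2)*(j)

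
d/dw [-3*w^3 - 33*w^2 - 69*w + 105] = -9*w^2 - 66*w - 69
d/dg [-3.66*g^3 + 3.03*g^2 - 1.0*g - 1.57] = -10.98*g^2 + 6.06*g - 1.0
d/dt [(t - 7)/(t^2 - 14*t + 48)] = (t^2 - 14*t - 2*(t - 7)^2 + 48)/(t^2 - 14*t + 48)^2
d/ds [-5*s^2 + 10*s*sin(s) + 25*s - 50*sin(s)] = 10*s*cos(s) - 10*s + 10*sin(s) - 50*cos(s) + 25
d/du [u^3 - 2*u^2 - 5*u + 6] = 3*u^2 - 4*u - 5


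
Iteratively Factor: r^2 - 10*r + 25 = (r - 5)*(r - 5)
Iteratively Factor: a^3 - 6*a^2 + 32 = (a - 4)*(a^2 - 2*a - 8) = (a - 4)^2*(a + 2)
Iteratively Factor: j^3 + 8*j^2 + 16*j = (j)*(j^2 + 8*j + 16) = j*(j + 4)*(j + 4)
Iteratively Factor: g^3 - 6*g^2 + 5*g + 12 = (g - 4)*(g^2 - 2*g - 3) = (g - 4)*(g + 1)*(g - 3)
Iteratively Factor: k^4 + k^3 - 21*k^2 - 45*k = (k + 3)*(k^3 - 2*k^2 - 15*k) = (k + 3)^2*(k^2 - 5*k) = k*(k + 3)^2*(k - 5)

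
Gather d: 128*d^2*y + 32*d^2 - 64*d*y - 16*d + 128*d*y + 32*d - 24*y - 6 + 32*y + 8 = d^2*(128*y + 32) + d*(64*y + 16) + 8*y + 2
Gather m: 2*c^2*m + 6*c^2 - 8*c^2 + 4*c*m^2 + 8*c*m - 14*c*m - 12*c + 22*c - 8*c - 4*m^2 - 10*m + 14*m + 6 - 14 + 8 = -2*c^2 + 2*c + m^2*(4*c - 4) + m*(2*c^2 - 6*c + 4)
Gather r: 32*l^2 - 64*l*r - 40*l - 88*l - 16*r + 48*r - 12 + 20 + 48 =32*l^2 - 128*l + r*(32 - 64*l) + 56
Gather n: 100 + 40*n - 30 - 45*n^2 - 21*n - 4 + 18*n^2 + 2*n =-27*n^2 + 21*n + 66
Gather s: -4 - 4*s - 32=-4*s - 36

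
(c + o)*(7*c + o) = 7*c^2 + 8*c*o + o^2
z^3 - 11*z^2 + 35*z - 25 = (z - 5)^2*(z - 1)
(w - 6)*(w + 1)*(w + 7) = w^3 + 2*w^2 - 41*w - 42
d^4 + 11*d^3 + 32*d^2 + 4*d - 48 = (d - 1)*(d + 2)*(d + 4)*(d + 6)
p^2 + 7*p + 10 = (p + 2)*(p + 5)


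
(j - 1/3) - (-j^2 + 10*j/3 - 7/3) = j^2 - 7*j/3 + 2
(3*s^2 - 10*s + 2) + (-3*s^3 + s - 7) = -3*s^3 + 3*s^2 - 9*s - 5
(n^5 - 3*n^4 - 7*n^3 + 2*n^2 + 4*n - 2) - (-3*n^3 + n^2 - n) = n^5 - 3*n^4 - 4*n^3 + n^2 + 5*n - 2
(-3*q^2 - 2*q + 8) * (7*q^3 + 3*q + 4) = -21*q^5 - 14*q^4 + 47*q^3 - 18*q^2 + 16*q + 32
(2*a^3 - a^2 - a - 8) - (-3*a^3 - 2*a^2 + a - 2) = 5*a^3 + a^2 - 2*a - 6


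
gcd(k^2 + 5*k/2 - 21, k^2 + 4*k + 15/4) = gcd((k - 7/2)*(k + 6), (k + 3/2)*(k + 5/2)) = 1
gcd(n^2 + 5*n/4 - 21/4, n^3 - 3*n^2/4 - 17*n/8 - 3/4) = 1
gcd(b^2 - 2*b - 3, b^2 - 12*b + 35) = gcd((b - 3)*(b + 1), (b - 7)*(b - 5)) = 1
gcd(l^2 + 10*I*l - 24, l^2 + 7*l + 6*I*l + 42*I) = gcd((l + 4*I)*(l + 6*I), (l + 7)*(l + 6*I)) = l + 6*I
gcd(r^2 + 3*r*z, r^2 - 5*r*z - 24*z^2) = r + 3*z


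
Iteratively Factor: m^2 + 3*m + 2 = (m + 2)*(m + 1)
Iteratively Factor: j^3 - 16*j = (j - 4)*(j^2 + 4*j) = j*(j - 4)*(j + 4)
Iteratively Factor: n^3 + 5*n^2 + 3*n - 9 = (n + 3)*(n^2 + 2*n - 3) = (n - 1)*(n + 3)*(n + 3)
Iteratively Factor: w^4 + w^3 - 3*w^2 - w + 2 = (w + 2)*(w^3 - w^2 - w + 1) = (w - 1)*(w + 2)*(w^2 - 1) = (w - 1)^2*(w + 2)*(w + 1)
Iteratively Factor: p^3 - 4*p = (p)*(p^2 - 4) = p*(p - 2)*(p + 2)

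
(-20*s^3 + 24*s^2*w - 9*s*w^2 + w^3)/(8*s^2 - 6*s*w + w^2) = (-10*s^2 + 7*s*w - w^2)/(4*s - w)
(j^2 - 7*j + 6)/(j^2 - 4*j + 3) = (j - 6)/(j - 3)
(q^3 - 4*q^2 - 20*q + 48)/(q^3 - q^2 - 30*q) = (q^2 + 2*q - 8)/(q*(q + 5))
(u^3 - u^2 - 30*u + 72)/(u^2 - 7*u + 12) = u + 6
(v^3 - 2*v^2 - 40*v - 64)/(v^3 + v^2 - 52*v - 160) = (v + 2)/(v + 5)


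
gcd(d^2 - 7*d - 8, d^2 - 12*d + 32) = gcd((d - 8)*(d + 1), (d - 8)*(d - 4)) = d - 8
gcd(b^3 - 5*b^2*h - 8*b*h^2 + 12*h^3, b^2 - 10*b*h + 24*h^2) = b - 6*h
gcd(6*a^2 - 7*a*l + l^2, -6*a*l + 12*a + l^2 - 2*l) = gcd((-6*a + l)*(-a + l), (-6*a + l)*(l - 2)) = 6*a - l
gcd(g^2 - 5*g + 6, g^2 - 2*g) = g - 2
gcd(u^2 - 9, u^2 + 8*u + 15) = u + 3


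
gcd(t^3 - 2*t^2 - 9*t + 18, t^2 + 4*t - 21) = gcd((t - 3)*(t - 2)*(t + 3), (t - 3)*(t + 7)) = t - 3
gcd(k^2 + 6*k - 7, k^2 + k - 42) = k + 7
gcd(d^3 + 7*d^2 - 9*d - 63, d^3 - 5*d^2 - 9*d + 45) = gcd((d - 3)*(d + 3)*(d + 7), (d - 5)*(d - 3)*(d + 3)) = d^2 - 9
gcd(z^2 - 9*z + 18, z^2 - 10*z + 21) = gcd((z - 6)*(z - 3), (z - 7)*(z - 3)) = z - 3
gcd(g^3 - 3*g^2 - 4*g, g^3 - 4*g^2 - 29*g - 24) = g + 1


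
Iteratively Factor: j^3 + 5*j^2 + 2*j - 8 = (j + 4)*(j^2 + j - 2) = (j + 2)*(j + 4)*(j - 1)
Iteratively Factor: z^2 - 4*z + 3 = (z - 3)*(z - 1)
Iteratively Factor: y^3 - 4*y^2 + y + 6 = (y + 1)*(y^2 - 5*y + 6) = (y - 2)*(y + 1)*(y - 3)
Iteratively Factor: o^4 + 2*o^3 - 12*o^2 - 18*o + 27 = (o + 3)*(o^3 - o^2 - 9*o + 9) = (o - 1)*(o + 3)*(o^2 - 9) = (o - 3)*(o - 1)*(o + 3)*(o + 3)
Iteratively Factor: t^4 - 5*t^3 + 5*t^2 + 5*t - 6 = (t - 3)*(t^3 - 2*t^2 - t + 2) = (t - 3)*(t - 2)*(t^2 - 1) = (t - 3)*(t - 2)*(t + 1)*(t - 1)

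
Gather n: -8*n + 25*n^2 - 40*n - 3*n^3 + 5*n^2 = -3*n^3 + 30*n^2 - 48*n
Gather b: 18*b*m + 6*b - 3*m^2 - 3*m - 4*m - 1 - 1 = b*(18*m + 6) - 3*m^2 - 7*m - 2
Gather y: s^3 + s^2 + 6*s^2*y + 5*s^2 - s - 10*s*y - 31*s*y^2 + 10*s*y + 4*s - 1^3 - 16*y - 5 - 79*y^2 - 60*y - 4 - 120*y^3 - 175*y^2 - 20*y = s^3 + 6*s^2 + 3*s - 120*y^3 + y^2*(-31*s - 254) + y*(6*s^2 - 96) - 10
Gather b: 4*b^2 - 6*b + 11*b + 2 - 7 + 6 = 4*b^2 + 5*b + 1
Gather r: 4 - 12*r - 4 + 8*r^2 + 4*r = 8*r^2 - 8*r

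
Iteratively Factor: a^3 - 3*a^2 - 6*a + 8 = (a - 1)*(a^2 - 2*a - 8) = (a - 1)*(a + 2)*(a - 4)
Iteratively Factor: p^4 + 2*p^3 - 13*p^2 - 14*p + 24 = (p - 1)*(p^3 + 3*p^2 - 10*p - 24) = (p - 1)*(p + 2)*(p^2 + p - 12) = (p - 3)*(p - 1)*(p + 2)*(p + 4)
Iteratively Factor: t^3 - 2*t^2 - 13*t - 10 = (t + 1)*(t^2 - 3*t - 10) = (t - 5)*(t + 1)*(t + 2)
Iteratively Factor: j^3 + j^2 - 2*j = (j)*(j^2 + j - 2) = j*(j - 1)*(j + 2)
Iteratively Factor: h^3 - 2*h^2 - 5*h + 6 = (h + 2)*(h^2 - 4*h + 3) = (h - 1)*(h + 2)*(h - 3)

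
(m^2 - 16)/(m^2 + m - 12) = (m - 4)/(m - 3)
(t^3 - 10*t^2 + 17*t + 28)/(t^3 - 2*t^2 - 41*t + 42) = (t^2 - 3*t - 4)/(t^2 + 5*t - 6)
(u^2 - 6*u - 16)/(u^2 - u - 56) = (u + 2)/(u + 7)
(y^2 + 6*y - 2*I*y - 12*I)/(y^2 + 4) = (y + 6)/(y + 2*I)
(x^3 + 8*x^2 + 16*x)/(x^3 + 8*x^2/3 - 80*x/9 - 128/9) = 9*x*(x + 4)/(9*x^2 - 12*x - 32)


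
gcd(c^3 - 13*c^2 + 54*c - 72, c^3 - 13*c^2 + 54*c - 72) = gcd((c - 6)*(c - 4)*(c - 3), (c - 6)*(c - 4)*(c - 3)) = c^3 - 13*c^2 + 54*c - 72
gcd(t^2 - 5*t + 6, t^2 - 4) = t - 2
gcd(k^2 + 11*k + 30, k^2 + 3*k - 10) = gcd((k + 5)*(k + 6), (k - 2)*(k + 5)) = k + 5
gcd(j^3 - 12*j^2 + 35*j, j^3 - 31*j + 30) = j - 5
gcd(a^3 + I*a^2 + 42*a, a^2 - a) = a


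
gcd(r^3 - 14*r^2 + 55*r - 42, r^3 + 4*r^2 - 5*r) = r - 1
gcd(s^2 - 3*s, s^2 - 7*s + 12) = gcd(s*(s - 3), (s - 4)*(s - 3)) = s - 3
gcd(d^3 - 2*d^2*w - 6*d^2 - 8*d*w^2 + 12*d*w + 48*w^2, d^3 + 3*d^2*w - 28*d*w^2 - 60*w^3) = d + 2*w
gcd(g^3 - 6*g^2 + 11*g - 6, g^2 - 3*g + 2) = g^2 - 3*g + 2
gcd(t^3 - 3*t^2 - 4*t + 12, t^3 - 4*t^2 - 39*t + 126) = t - 3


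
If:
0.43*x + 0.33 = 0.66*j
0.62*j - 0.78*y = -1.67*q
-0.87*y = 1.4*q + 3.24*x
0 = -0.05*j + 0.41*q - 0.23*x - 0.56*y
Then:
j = 0.81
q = -0.65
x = 0.48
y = -0.75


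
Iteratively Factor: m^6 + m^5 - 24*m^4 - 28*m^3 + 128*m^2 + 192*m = (m + 4)*(m^5 - 3*m^4 - 12*m^3 + 20*m^2 + 48*m) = (m - 4)*(m + 4)*(m^4 + m^3 - 8*m^2 - 12*m) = (m - 4)*(m + 2)*(m + 4)*(m^3 - m^2 - 6*m) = (m - 4)*(m + 2)^2*(m + 4)*(m^2 - 3*m) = m*(m - 4)*(m + 2)^2*(m + 4)*(m - 3)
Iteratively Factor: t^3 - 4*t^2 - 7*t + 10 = (t - 5)*(t^2 + t - 2) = (t - 5)*(t - 1)*(t + 2)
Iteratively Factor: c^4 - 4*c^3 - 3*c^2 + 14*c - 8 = (c - 1)*(c^3 - 3*c^2 - 6*c + 8) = (c - 1)*(c + 2)*(c^2 - 5*c + 4) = (c - 4)*(c - 1)*(c + 2)*(c - 1)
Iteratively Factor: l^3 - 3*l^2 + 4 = (l - 2)*(l^2 - l - 2) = (l - 2)^2*(l + 1)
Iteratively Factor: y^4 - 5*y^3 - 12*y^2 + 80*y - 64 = (y - 1)*(y^3 - 4*y^2 - 16*y + 64) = (y - 4)*(y - 1)*(y^2 - 16) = (y - 4)*(y - 1)*(y + 4)*(y - 4)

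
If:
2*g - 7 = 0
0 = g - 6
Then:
No Solution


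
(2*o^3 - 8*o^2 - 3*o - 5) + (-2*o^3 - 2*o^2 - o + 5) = -10*o^2 - 4*o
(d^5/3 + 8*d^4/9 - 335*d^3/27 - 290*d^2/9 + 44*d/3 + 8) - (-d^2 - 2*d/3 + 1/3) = d^5/3 + 8*d^4/9 - 335*d^3/27 - 281*d^2/9 + 46*d/3 + 23/3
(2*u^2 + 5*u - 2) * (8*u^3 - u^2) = 16*u^5 + 38*u^4 - 21*u^3 + 2*u^2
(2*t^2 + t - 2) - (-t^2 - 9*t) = 3*t^2 + 10*t - 2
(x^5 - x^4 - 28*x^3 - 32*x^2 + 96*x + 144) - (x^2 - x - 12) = x^5 - x^4 - 28*x^3 - 33*x^2 + 97*x + 156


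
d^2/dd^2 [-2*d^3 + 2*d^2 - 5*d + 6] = 4 - 12*d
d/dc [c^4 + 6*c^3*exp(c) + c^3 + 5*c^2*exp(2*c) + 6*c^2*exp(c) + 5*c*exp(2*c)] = 6*c^3*exp(c) + 4*c^3 + 10*c^2*exp(2*c) + 24*c^2*exp(c) + 3*c^2 + 20*c*exp(2*c) + 12*c*exp(c) + 5*exp(2*c)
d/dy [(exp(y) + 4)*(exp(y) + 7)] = (2*exp(y) + 11)*exp(y)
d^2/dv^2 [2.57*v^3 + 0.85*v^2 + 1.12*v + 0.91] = 15.42*v + 1.7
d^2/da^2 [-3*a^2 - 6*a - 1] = -6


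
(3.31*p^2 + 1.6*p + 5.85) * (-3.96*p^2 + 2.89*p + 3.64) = -13.1076*p^4 + 3.2299*p^3 - 6.49359999999999*p^2 + 22.7305*p + 21.294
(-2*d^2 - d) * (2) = -4*d^2 - 2*d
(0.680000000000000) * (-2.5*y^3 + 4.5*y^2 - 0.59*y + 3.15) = -1.7*y^3 + 3.06*y^2 - 0.4012*y + 2.142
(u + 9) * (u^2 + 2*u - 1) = u^3 + 11*u^2 + 17*u - 9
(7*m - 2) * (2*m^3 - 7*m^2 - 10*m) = 14*m^4 - 53*m^3 - 56*m^2 + 20*m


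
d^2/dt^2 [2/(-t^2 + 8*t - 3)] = 4*(t^2 - 8*t - 4*(t - 4)^2 + 3)/(t^2 - 8*t + 3)^3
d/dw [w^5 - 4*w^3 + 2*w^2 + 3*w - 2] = 5*w^4 - 12*w^2 + 4*w + 3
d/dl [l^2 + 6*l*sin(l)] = 6*l*cos(l) + 2*l + 6*sin(l)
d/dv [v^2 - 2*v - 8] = 2*v - 2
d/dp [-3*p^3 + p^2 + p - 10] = -9*p^2 + 2*p + 1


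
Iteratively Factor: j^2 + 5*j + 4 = (j + 4)*(j + 1)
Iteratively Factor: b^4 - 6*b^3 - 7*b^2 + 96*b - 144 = (b - 3)*(b^3 - 3*b^2 - 16*b + 48) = (b - 3)^2*(b^2 - 16) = (b - 3)^2*(b + 4)*(b - 4)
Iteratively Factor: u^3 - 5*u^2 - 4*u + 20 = (u - 2)*(u^2 - 3*u - 10) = (u - 5)*(u - 2)*(u + 2)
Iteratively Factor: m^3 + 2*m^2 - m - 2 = (m + 1)*(m^2 + m - 2) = (m + 1)*(m + 2)*(m - 1)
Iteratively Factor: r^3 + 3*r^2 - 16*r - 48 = (r + 4)*(r^2 - r - 12) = (r + 3)*(r + 4)*(r - 4)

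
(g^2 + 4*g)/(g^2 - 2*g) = (g + 4)/(g - 2)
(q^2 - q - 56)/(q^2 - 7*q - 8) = (q + 7)/(q + 1)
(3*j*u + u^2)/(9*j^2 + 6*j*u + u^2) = u/(3*j + u)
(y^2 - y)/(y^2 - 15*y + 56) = y*(y - 1)/(y^2 - 15*y + 56)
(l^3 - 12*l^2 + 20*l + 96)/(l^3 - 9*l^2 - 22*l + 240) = (l + 2)/(l + 5)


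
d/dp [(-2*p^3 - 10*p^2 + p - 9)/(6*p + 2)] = 2*(-3*p^3 - 9*p^2 - 5*p + 7)/(9*p^2 + 6*p + 1)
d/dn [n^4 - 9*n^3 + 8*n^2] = n*(4*n^2 - 27*n + 16)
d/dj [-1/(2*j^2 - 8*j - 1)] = 4*(j - 2)/(-2*j^2 + 8*j + 1)^2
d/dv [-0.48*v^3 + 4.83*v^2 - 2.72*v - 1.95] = -1.44*v^2 + 9.66*v - 2.72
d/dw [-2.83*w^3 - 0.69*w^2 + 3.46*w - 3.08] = -8.49*w^2 - 1.38*w + 3.46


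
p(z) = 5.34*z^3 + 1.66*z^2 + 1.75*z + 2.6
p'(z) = 16.02*z^2 + 3.32*z + 1.75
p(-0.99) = -2.69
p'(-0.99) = 14.16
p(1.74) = 38.80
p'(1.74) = 56.03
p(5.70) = 1055.44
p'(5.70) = 541.16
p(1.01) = 11.56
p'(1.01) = 21.45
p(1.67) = 35.02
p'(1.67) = 51.97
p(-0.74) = 0.05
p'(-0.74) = 8.07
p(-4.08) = -339.59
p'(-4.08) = 254.88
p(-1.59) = -17.45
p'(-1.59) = 36.97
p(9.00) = 4045.67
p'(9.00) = 1329.25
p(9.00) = 4045.67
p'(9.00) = 1329.25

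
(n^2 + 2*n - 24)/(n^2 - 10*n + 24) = (n + 6)/(n - 6)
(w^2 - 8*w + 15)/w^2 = 1 - 8/w + 15/w^2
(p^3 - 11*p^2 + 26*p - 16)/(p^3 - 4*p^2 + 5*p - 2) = (p - 8)/(p - 1)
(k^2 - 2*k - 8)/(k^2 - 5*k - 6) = (-k^2 + 2*k + 8)/(-k^2 + 5*k + 6)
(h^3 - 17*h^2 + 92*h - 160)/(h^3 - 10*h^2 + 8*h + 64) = (h - 5)/(h + 2)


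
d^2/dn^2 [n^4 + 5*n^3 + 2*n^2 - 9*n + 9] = 12*n^2 + 30*n + 4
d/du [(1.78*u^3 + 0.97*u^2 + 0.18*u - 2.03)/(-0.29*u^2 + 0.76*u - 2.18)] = (-0.5162*u^4 + 2.7056*u^3 - 10.8518*u^2 - 5.4066*u + 1.1504)/(0.0841*u^4 - 0.4408*u^3 + 1.842*u^2 - 3.3136*u + 4.7524)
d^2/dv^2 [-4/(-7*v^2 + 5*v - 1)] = 8*(-49*v^2 + 35*v + (14*v - 5)^2 - 7)/(7*v^2 - 5*v + 1)^3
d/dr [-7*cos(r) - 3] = 7*sin(r)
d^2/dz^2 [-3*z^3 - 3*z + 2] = -18*z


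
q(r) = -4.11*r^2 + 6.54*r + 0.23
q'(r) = 6.54 - 8.22*r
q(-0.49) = -3.96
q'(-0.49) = 10.57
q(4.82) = -63.73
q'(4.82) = -33.08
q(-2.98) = -55.76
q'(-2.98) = 31.04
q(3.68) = -31.36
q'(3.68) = -23.71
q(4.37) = -49.68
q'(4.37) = -29.38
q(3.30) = -22.95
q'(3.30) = -20.59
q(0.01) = 0.29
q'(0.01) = 6.46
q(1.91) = -2.27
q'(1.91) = -9.16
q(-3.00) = -56.38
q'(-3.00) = 31.20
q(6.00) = -108.49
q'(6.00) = -42.78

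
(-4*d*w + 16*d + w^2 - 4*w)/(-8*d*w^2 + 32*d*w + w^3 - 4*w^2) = (-4*d + w)/(w*(-8*d + w))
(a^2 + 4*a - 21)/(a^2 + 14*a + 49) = (a - 3)/(a + 7)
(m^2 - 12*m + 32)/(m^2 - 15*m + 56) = (m - 4)/(m - 7)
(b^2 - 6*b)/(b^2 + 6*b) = (b - 6)/(b + 6)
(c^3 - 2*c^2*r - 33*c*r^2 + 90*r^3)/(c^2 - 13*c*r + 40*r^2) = (-c^2 - 3*c*r + 18*r^2)/(-c + 8*r)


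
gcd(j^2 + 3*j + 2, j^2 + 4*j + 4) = j + 2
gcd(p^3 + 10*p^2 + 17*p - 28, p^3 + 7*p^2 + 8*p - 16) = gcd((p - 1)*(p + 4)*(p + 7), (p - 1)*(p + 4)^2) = p^2 + 3*p - 4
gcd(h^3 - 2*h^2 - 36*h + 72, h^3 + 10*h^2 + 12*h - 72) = h^2 + 4*h - 12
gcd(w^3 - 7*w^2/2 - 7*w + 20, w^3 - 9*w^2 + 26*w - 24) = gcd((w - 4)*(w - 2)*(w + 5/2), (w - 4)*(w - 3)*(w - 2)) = w^2 - 6*w + 8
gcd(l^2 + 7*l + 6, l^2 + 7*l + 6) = l^2 + 7*l + 6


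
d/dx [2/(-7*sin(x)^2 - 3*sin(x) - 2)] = 2*(14*sin(x) + 3)*cos(x)/(7*sin(x)^2 + 3*sin(x) + 2)^2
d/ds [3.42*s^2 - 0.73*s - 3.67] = 6.84*s - 0.73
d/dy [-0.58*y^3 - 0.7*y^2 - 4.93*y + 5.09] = -1.74*y^2 - 1.4*y - 4.93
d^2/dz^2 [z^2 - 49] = 2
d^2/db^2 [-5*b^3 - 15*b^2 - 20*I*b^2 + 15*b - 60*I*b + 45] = -30*b - 30 - 40*I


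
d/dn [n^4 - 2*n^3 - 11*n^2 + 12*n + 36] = 4*n^3 - 6*n^2 - 22*n + 12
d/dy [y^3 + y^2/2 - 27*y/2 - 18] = 3*y^2 + y - 27/2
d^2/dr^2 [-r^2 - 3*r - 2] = -2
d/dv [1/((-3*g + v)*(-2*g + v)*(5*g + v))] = (-(2*g - v)*(3*g - v) + (2*g - v)*(5*g + v) + (3*g - v)*(5*g + v))/((2*g - v)^2*(3*g - v)^2*(5*g + v)^2)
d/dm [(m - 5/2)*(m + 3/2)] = 2*m - 1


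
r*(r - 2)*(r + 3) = r^3 + r^2 - 6*r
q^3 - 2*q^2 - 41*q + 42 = (q - 7)*(q - 1)*(q + 6)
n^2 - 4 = (n - 2)*(n + 2)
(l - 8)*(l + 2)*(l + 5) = l^3 - l^2 - 46*l - 80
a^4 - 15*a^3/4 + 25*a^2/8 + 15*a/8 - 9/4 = (a - 2)*(a - 3/2)*(a - 1)*(a + 3/4)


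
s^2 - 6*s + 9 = (s - 3)^2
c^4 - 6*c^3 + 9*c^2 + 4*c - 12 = (c - 3)*(c - 2)^2*(c + 1)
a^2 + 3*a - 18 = (a - 3)*(a + 6)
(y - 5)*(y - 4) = y^2 - 9*y + 20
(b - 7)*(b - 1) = b^2 - 8*b + 7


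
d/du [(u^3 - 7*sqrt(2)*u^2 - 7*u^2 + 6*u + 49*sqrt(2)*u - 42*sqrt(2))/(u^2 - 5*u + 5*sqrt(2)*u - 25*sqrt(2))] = (u^4 - 10*u^3 + 10*sqrt(2)*u^3 - 124*sqrt(2)*u^2 - 41*u^2 + 434*sqrt(2)*u + 700*u - 2030 - 360*sqrt(2))/(u^4 - 10*u^3 + 10*sqrt(2)*u^3 - 100*sqrt(2)*u^2 + 75*u^2 - 500*u + 250*sqrt(2)*u + 1250)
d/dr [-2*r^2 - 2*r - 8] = -4*r - 2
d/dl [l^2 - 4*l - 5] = 2*l - 4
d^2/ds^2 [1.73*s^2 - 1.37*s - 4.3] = 3.46000000000000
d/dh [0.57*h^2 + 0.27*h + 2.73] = 1.14*h + 0.27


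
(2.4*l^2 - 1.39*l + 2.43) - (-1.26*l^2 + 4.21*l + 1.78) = 3.66*l^2 - 5.6*l + 0.65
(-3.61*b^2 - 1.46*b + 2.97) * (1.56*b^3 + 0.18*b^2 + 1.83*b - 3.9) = -5.6316*b^5 - 2.9274*b^4 - 2.2359*b^3 + 11.9418*b^2 + 11.1291*b - 11.583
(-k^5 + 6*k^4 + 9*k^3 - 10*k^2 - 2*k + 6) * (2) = -2*k^5 + 12*k^4 + 18*k^3 - 20*k^2 - 4*k + 12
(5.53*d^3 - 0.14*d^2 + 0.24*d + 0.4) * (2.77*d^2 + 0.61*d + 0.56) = 15.3181*d^5 + 2.9855*d^4 + 3.6762*d^3 + 1.176*d^2 + 0.3784*d + 0.224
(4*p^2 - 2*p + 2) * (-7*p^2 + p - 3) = -28*p^4 + 18*p^3 - 28*p^2 + 8*p - 6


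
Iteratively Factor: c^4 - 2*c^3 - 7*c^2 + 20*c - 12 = (c + 3)*(c^3 - 5*c^2 + 8*c - 4) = (c - 2)*(c + 3)*(c^2 - 3*c + 2) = (c - 2)*(c - 1)*(c + 3)*(c - 2)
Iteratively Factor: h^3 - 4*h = (h - 2)*(h^2 + 2*h) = h*(h - 2)*(h + 2)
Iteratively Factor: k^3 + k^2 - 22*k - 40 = (k + 2)*(k^2 - k - 20) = (k + 2)*(k + 4)*(k - 5)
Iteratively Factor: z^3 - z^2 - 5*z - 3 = (z + 1)*(z^2 - 2*z - 3) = (z - 3)*(z + 1)*(z + 1)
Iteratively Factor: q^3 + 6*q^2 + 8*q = (q + 2)*(q^2 + 4*q) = (q + 2)*(q + 4)*(q)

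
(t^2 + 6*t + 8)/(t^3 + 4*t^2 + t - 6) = (t + 4)/(t^2 + 2*t - 3)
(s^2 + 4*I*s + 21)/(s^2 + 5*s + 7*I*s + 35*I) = (s - 3*I)/(s + 5)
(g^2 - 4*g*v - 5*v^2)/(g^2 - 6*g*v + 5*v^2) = (-g - v)/(-g + v)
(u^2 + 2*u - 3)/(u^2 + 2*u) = (u^2 + 2*u - 3)/(u*(u + 2))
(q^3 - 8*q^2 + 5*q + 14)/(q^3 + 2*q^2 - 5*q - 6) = (q - 7)/(q + 3)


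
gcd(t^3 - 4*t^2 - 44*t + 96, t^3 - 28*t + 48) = t^2 + 4*t - 12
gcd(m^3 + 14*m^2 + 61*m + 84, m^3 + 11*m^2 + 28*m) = m^2 + 11*m + 28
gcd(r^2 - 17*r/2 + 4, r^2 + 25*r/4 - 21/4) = 1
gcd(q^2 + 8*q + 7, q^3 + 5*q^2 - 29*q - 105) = q + 7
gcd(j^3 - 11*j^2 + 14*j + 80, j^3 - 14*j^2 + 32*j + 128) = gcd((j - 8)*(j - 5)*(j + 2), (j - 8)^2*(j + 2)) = j^2 - 6*j - 16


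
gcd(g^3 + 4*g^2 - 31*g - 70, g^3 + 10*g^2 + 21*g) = g + 7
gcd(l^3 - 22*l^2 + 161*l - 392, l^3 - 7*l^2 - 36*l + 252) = l - 7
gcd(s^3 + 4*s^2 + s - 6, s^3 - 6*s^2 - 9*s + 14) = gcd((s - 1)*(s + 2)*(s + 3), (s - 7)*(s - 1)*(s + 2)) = s^2 + s - 2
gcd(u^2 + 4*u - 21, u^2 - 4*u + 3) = u - 3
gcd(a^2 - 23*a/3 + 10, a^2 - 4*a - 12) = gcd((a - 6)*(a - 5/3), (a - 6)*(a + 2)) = a - 6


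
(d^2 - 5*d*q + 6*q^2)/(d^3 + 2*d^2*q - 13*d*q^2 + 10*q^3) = (-d + 3*q)/(-d^2 - 4*d*q + 5*q^2)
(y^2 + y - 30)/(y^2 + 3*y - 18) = (y - 5)/(y - 3)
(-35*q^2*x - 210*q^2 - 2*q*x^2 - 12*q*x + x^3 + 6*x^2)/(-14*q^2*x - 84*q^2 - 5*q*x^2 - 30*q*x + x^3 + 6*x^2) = (5*q + x)/(2*q + x)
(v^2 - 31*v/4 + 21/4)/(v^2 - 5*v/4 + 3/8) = 2*(v - 7)/(2*v - 1)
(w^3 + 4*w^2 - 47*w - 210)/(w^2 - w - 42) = w + 5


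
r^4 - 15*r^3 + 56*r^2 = r^2*(r - 8)*(r - 7)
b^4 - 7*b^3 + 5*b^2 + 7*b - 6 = (b - 6)*(b - 1)^2*(b + 1)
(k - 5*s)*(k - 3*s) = k^2 - 8*k*s + 15*s^2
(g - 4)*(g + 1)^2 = g^3 - 2*g^2 - 7*g - 4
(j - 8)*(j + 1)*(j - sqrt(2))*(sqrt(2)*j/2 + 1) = sqrt(2)*j^4/2 - 7*sqrt(2)*j^3/2 - 5*sqrt(2)*j^2 + 7*sqrt(2)*j + 8*sqrt(2)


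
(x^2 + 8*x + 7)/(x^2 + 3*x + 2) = (x + 7)/(x + 2)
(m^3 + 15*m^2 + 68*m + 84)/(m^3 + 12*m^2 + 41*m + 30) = (m^2 + 9*m + 14)/(m^2 + 6*m + 5)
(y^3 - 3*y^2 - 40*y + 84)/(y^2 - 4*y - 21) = (y^2 + 4*y - 12)/(y + 3)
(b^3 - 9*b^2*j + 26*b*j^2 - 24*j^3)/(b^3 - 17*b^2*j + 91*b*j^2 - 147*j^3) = (b^2 - 6*b*j + 8*j^2)/(b^2 - 14*b*j + 49*j^2)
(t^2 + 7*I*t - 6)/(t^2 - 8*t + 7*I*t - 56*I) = (t^2 + 7*I*t - 6)/(t^2 + t*(-8 + 7*I) - 56*I)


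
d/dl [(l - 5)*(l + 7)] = 2*l + 2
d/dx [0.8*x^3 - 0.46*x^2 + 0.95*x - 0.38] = 2.4*x^2 - 0.92*x + 0.95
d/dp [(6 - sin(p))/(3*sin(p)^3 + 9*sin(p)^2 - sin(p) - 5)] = (6*sin(p)^3 - 45*sin(p)^2 - 108*sin(p) + 11)*cos(p)/(3*sin(p)^3 + 9*sin(p)^2 - sin(p) - 5)^2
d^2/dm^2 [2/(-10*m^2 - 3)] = 120*(1 - 10*m^2)/(10*m^2 + 3)^3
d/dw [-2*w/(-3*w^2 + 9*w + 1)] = 2*(-3*w^2 - 1)/(9*w^4 - 54*w^3 + 75*w^2 + 18*w + 1)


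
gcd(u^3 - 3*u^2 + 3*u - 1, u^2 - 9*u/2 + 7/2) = u - 1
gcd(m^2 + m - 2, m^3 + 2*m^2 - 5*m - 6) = 1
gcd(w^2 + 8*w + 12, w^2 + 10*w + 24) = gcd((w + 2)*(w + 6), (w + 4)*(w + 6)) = w + 6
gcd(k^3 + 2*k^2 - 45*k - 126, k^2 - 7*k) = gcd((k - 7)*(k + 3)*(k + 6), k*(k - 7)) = k - 7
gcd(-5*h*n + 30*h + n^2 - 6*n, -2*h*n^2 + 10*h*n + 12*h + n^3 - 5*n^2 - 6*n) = n - 6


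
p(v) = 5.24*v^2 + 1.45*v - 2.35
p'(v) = 10.48*v + 1.45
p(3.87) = 81.74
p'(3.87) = 42.01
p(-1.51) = 7.41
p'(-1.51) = -14.37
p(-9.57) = 463.68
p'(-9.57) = -98.84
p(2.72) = 40.36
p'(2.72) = 29.96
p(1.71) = 15.45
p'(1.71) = 19.37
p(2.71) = 40.06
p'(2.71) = 29.85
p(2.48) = 33.47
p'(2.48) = 27.44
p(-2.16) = 18.97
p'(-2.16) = -21.19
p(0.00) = -2.35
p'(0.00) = 1.45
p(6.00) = 194.99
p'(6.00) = 64.33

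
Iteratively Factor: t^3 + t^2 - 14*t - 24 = (t + 2)*(t^2 - t - 12) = (t + 2)*(t + 3)*(t - 4)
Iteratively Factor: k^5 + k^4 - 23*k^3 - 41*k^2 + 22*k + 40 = (k - 5)*(k^4 + 6*k^3 + 7*k^2 - 6*k - 8) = (k - 5)*(k + 4)*(k^3 + 2*k^2 - k - 2) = (k - 5)*(k + 2)*(k + 4)*(k^2 - 1) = (k - 5)*(k + 1)*(k + 2)*(k + 4)*(k - 1)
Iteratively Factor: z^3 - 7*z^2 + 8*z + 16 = (z - 4)*(z^2 - 3*z - 4) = (z - 4)^2*(z + 1)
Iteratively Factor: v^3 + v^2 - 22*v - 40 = (v + 4)*(v^2 - 3*v - 10) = (v - 5)*(v + 4)*(v + 2)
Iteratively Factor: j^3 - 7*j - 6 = (j + 2)*(j^2 - 2*j - 3) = (j - 3)*(j + 2)*(j + 1)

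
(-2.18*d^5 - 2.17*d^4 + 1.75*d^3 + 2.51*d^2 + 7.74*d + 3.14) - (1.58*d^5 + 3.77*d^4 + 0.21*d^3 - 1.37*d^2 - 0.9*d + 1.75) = -3.76*d^5 - 5.94*d^4 + 1.54*d^3 + 3.88*d^2 + 8.64*d + 1.39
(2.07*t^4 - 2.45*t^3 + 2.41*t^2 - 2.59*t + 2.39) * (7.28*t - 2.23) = 15.0696*t^5 - 22.4521*t^4 + 23.0083*t^3 - 24.2295*t^2 + 23.1749*t - 5.3297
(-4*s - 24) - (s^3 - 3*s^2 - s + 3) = -s^3 + 3*s^2 - 3*s - 27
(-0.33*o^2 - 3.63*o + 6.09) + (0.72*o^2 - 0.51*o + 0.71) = 0.39*o^2 - 4.14*o + 6.8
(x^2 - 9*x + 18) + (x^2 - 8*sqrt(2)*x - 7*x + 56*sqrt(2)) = 2*x^2 - 16*x - 8*sqrt(2)*x + 18 + 56*sqrt(2)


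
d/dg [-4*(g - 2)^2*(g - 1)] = 4*(4 - 3*g)*(g - 2)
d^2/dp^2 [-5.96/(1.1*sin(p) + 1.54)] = (7.2116*sin(p)^2 - 10.09624*sin(p) - 14.4232)/(1.1*sin(p) + 1.54)^3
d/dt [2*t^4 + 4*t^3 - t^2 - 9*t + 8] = 8*t^3 + 12*t^2 - 2*t - 9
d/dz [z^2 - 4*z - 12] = 2*z - 4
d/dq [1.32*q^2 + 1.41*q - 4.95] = 2.64*q + 1.41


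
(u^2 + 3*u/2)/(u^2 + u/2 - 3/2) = u/(u - 1)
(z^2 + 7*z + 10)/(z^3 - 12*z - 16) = (z + 5)/(z^2 - 2*z - 8)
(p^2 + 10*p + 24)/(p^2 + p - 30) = (p + 4)/(p - 5)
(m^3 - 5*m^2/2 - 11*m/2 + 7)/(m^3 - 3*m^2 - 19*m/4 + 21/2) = 2*(m - 1)/(2*m - 3)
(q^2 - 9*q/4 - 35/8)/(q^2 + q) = (8*q^2 - 18*q - 35)/(8*q*(q + 1))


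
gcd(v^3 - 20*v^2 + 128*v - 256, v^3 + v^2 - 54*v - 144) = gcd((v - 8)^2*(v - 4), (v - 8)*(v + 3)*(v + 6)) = v - 8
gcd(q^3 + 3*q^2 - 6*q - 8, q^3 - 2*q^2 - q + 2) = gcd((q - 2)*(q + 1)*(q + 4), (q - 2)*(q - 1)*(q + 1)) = q^2 - q - 2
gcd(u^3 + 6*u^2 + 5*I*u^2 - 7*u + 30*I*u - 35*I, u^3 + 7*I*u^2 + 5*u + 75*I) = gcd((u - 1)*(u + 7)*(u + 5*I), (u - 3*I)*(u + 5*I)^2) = u + 5*I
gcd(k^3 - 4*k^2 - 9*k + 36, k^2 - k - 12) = k^2 - k - 12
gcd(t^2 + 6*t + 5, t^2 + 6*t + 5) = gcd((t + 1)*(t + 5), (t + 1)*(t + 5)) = t^2 + 6*t + 5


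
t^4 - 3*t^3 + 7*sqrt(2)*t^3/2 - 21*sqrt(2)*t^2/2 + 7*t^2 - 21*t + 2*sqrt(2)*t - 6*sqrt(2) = (t - 3)*(t + sqrt(2)/2)*(t + sqrt(2))*(t + 2*sqrt(2))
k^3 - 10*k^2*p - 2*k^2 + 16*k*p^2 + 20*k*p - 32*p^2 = (k - 2)*(k - 8*p)*(k - 2*p)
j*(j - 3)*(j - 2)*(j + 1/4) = j^4 - 19*j^3/4 + 19*j^2/4 + 3*j/2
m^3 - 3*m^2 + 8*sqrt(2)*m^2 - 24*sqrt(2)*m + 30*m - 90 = (m - 3)*(m + 3*sqrt(2))*(m + 5*sqrt(2))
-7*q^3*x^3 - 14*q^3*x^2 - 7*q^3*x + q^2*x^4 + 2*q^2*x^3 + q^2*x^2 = x*(-7*q + x)*(q*x + q)^2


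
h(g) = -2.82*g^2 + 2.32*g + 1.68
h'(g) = 2.32 - 5.64*g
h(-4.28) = -59.91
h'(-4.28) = 26.46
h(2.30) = -7.90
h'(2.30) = -10.65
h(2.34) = -8.33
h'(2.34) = -10.88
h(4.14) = -37.05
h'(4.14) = -21.03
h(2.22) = -7.07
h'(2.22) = -10.20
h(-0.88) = -2.55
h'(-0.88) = 7.28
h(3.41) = -23.20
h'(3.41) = -16.91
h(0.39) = 2.16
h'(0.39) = 0.12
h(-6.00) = -113.76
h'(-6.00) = 36.16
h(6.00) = -85.92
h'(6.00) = -31.52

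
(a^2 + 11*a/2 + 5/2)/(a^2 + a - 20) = (a + 1/2)/(a - 4)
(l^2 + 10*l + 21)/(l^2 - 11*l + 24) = (l^2 + 10*l + 21)/(l^2 - 11*l + 24)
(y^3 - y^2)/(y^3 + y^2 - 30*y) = y*(y - 1)/(y^2 + y - 30)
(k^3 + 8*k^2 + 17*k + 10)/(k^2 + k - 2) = (k^2 + 6*k + 5)/(k - 1)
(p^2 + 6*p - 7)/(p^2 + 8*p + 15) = (p^2 + 6*p - 7)/(p^2 + 8*p + 15)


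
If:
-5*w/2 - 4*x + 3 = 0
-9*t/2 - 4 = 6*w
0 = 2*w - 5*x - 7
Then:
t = -1360/369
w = 86/41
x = -23/41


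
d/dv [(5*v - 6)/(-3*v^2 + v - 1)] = (-15*v^2 + 5*v + (5*v - 6)*(6*v - 1) - 5)/(3*v^2 - v + 1)^2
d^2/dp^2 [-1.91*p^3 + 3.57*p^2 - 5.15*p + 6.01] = 7.14 - 11.46*p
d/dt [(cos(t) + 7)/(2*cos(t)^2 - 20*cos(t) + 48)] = (cos(t)^2 + 14*cos(t) - 94)*sin(t)/(2*(cos(t)^2 - 10*cos(t) + 24)^2)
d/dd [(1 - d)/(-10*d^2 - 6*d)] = (-5*d^2 + 10*d + 3)/(2*d^2*(25*d^2 + 30*d + 9))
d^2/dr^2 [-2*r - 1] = 0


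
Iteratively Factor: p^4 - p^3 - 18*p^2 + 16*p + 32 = (p - 4)*(p^3 + 3*p^2 - 6*p - 8) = (p - 4)*(p - 2)*(p^2 + 5*p + 4) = (p - 4)*(p - 2)*(p + 1)*(p + 4)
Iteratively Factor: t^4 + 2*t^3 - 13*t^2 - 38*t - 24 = (t + 2)*(t^3 - 13*t - 12) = (t + 1)*(t + 2)*(t^2 - t - 12) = (t + 1)*(t + 2)*(t + 3)*(t - 4)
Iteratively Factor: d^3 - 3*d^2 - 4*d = (d + 1)*(d^2 - 4*d) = d*(d + 1)*(d - 4)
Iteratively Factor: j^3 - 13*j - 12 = (j + 3)*(j^2 - 3*j - 4) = (j + 1)*(j + 3)*(j - 4)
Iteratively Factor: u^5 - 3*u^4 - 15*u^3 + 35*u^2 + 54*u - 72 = (u + 3)*(u^4 - 6*u^3 + 3*u^2 + 26*u - 24) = (u - 1)*(u + 3)*(u^3 - 5*u^2 - 2*u + 24) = (u - 3)*(u - 1)*(u + 3)*(u^2 - 2*u - 8) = (u - 4)*(u - 3)*(u - 1)*(u + 3)*(u + 2)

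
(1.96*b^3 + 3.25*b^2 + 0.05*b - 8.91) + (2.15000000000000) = 1.96*b^3 + 3.25*b^2 + 0.05*b - 6.76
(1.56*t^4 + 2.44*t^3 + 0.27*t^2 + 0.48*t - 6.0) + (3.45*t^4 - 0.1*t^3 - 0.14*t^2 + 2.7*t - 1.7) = 5.01*t^4 + 2.34*t^3 + 0.13*t^2 + 3.18*t - 7.7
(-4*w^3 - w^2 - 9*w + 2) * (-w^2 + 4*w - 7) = 4*w^5 - 15*w^4 + 33*w^3 - 31*w^2 + 71*w - 14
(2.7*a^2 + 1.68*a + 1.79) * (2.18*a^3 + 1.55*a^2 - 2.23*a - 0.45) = 5.886*a^5 + 7.8474*a^4 + 0.485200000000001*a^3 - 2.1869*a^2 - 4.7477*a - 0.8055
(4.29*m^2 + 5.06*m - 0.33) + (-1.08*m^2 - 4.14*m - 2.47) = 3.21*m^2 + 0.92*m - 2.8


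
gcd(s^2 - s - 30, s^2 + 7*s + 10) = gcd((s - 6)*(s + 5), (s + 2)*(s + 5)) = s + 5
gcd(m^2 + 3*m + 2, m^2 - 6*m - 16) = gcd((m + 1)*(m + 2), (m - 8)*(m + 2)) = m + 2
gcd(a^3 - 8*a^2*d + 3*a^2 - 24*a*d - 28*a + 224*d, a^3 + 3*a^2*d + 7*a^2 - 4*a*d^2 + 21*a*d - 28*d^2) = a + 7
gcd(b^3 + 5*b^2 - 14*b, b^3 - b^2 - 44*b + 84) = b^2 + 5*b - 14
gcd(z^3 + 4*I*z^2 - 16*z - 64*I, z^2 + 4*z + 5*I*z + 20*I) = z + 4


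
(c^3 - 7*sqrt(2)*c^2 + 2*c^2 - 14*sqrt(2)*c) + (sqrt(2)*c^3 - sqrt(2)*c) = c^3 + sqrt(2)*c^3 - 7*sqrt(2)*c^2 + 2*c^2 - 15*sqrt(2)*c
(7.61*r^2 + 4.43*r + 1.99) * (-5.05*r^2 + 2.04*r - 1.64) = -38.4305*r^4 - 6.8471*r^3 - 13.4927*r^2 - 3.2056*r - 3.2636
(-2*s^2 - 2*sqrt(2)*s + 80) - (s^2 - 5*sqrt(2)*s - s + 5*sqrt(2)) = -3*s^2 + s + 3*sqrt(2)*s - 5*sqrt(2) + 80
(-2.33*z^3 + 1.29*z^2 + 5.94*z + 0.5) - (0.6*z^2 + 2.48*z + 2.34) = -2.33*z^3 + 0.69*z^2 + 3.46*z - 1.84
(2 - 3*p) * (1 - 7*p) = 21*p^2 - 17*p + 2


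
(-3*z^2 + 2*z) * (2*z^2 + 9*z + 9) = -6*z^4 - 23*z^3 - 9*z^2 + 18*z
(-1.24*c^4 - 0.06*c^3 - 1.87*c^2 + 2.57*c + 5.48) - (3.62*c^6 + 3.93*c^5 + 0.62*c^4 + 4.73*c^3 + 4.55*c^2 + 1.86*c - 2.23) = -3.62*c^6 - 3.93*c^5 - 1.86*c^4 - 4.79*c^3 - 6.42*c^2 + 0.71*c + 7.71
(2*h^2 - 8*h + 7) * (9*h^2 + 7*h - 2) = 18*h^4 - 58*h^3 + 3*h^2 + 65*h - 14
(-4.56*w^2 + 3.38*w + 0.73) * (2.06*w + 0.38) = -9.3936*w^3 + 5.23*w^2 + 2.7882*w + 0.2774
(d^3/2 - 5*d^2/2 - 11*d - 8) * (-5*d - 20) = -5*d^4/2 + 5*d^3/2 + 105*d^2 + 260*d + 160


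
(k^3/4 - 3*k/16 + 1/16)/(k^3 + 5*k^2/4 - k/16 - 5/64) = 4*(4*k^3 - 3*k + 1)/(64*k^3 + 80*k^2 - 4*k - 5)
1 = 1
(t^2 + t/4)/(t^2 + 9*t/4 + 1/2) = t/(t + 2)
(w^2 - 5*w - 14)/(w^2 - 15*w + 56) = (w + 2)/(w - 8)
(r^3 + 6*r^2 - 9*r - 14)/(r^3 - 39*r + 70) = (r + 1)/(r - 5)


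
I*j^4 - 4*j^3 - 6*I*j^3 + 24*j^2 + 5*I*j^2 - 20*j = j*(j - 5)*(j + 4*I)*(I*j - I)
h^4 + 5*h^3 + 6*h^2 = h^2*(h + 2)*(h + 3)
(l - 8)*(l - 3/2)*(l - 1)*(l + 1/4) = l^4 - 41*l^3/4 + 151*l^2/8 - 53*l/8 - 3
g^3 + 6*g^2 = g^2*(g + 6)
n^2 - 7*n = n*(n - 7)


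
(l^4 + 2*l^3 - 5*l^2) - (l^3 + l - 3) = l^4 + l^3 - 5*l^2 - l + 3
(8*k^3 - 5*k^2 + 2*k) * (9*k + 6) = 72*k^4 + 3*k^3 - 12*k^2 + 12*k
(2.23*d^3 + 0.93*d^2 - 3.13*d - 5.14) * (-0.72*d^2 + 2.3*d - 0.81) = -1.6056*d^5 + 4.4594*d^4 + 2.5863*d^3 - 4.2515*d^2 - 9.2867*d + 4.1634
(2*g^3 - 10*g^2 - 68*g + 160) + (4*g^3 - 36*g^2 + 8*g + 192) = 6*g^3 - 46*g^2 - 60*g + 352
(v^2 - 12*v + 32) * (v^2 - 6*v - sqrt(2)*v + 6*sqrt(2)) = v^4 - 18*v^3 - sqrt(2)*v^3 + 18*sqrt(2)*v^2 + 104*v^2 - 192*v - 104*sqrt(2)*v + 192*sqrt(2)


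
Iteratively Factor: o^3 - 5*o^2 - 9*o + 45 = (o + 3)*(o^2 - 8*o + 15) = (o - 3)*(o + 3)*(o - 5)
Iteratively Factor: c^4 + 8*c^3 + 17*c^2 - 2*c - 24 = (c + 4)*(c^3 + 4*c^2 + c - 6) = (c - 1)*(c + 4)*(c^2 + 5*c + 6) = (c - 1)*(c + 3)*(c + 4)*(c + 2)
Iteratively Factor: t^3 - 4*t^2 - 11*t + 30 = (t - 5)*(t^2 + t - 6) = (t - 5)*(t - 2)*(t + 3)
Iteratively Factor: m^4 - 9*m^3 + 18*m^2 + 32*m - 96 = (m - 4)*(m^3 - 5*m^2 - 2*m + 24) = (m - 4)*(m + 2)*(m^2 - 7*m + 12) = (m - 4)*(m - 3)*(m + 2)*(m - 4)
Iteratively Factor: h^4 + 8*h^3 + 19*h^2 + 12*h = (h)*(h^3 + 8*h^2 + 19*h + 12) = h*(h + 3)*(h^2 + 5*h + 4) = h*(h + 1)*(h + 3)*(h + 4)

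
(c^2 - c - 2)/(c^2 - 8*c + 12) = (c + 1)/(c - 6)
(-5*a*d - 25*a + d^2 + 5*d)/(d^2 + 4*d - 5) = (-5*a + d)/(d - 1)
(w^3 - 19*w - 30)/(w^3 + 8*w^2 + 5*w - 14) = (w^2 - 2*w - 15)/(w^2 + 6*w - 7)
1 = 1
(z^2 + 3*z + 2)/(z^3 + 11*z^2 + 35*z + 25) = (z + 2)/(z^2 + 10*z + 25)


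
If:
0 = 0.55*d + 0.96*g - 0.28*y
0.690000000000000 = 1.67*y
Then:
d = 0.210342950462711 - 1.74545454545455*g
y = 0.41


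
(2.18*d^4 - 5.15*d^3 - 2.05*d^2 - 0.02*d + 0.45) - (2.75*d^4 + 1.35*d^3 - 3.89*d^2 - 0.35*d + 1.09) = -0.57*d^4 - 6.5*d^3 + 1.84*d^2 + 0.33*d - 0.64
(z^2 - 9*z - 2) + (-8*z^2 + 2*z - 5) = -7*z^2 - 7*z - 7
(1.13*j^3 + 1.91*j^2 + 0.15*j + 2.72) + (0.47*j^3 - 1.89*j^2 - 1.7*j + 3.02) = 1.6*j^3 + 0.02*j^2 - 1.55*j + 5.74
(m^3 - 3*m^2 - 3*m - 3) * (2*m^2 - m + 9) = 2*m^5 - 7*m^4 + 6*m^3 - 30*m^2 - 24*m - 27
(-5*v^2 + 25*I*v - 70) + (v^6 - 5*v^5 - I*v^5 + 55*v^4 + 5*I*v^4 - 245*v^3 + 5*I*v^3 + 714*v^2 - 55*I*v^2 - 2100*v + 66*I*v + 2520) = v^6 - 5*v^5 - I*v^5 + 55*v^4 + 5*I*v^4 - 245*v^3 + 5*I*v^3 + 709*v^2 - 55*I*v^2 - 2100*v + 91*I*v + 2450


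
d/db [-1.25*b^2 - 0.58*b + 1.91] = -2.5*b - 0.58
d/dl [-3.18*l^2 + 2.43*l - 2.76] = 2.43 - 6.36*l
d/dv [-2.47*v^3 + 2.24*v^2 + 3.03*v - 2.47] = -7.41*v^2 + 4.48*v + 3.03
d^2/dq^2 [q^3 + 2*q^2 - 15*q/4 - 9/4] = 6*q + 4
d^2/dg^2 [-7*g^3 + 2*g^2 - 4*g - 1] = 4 - 42*g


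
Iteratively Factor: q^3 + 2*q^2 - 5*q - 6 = (q + 1)*(q^2 + q - 6) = (q + 1)*(q + 3)*(q - 2)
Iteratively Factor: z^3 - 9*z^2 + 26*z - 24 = (z - 3)*(z^2 - 6*z + 8) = (z - 3)*(z - 2)*(z - 4)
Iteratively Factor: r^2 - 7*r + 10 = (r - 5)*(r - 2)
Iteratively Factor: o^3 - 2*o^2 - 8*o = (o)*(o^2 - 2*o - 8) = o*(o - 4)*(o + 2)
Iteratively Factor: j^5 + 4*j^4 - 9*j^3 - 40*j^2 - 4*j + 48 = (j + 4)*(j^4 - 9*j^2 - 4*j + 12) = (j + 2)*(j + 4)*(j^3 - 2*j^2 - 5*j + 6) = (j - 1)*(j + 2)*(j + 4)*(j^2 - j - 6) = (j - 1)*(j + 2)^2*(j + 4)*(j - 3)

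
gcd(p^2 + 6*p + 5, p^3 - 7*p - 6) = p + 1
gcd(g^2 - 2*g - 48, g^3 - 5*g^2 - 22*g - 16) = g - 8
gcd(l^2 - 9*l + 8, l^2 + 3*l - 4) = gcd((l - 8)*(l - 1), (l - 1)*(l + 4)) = l - 1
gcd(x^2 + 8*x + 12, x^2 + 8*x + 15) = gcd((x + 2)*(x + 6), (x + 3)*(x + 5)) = 1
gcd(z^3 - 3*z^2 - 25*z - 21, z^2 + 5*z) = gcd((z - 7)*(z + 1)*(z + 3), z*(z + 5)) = 1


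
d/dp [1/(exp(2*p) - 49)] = -2*exp(2*p)/(exp(2*p) - 49)^2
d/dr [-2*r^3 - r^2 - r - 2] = -6*r^2 - 2*r - 1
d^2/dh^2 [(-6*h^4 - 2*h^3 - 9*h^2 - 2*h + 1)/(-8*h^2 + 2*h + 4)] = (96*h^6 - 72*h^5 - 126*h^4 + 182*h^3 + 324*h^2 + 84*h + 23)/(64*h^6 - 48*h^5 - 84*h^4 + 47*h^3 + 42*h^2 - 12*h - 8)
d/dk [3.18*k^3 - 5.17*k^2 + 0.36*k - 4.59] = 9.54*k^2 - 10.34*k + 0.36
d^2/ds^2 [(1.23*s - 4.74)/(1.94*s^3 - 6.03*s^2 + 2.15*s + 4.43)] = (27.775368*s^5 - 300.406284*s^4 + 966.378642*s^3 - 1279.577628*s^2 + 810.27063*s - 320.489862)/(7.301384*s^9 - 68.083524*s^8 + 235.895658*s^7 - 320.144763*s^6 - 49.507401*s^5 + 510.480516*s^4 - 220.441117*s^3 - 293.581416*s^2 + 126.580605*s + 86.938307)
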